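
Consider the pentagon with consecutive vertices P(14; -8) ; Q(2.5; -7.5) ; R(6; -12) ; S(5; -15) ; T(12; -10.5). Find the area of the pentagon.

Apply Gauss's area formula: 2A = Σ (x_i·y_{i+1} − x_{i+1}·y_i), indices taken mod 5.
Σ = (-85) + (15) + (-30) + (127.5) + (51) = 78.5
Area = |Σ|/2 = 39.25.

39.25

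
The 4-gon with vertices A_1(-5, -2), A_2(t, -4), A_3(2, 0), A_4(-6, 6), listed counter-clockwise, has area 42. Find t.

Write out the shoelace sum; only the two edges meeting at A_2 involve t:
2·Area = [((-5)·(-4) − t·(-2)) + (t·0 − 2·(-4))] + 54
       = 2·t + 82 = 84
⇒ t = 1.

1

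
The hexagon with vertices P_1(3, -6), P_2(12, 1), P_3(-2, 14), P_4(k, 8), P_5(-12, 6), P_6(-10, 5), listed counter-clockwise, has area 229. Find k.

-11

The doubled signed area Σ (x_i y_{i+1} − x_{i+1} y_i) is linear in k.
With k=0 it equals 370; the coefficient of k is -8 (from the two edges through P_4).
So -8·k + 370 = 2·229 = 458 ⇒ k = -11.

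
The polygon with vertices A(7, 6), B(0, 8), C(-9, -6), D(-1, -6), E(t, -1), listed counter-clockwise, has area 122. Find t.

The doubled signed area Σ (x_i y_{i+1} − x_{i+1} y_i) is linear in t.
With t=0 it equals 184; the coefficient of t is 12 (from the two edges through E).
So 12·t + 184 = 2·122 = 244 ⇒ t = 5.

5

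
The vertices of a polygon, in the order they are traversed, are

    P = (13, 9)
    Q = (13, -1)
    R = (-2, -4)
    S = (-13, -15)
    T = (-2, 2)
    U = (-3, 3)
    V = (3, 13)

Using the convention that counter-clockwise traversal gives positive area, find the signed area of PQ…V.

Σ = (-130) + (-54) + (-22) + (-56) + (0) + (-48) + (-142) = -452
Signed area = Σ/2 = -226 (negative ⇒ clockwise traversal).

-226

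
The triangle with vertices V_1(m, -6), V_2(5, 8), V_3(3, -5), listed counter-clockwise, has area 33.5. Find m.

8

The doubled signed area Σ (x_i y_{i+1} − x_{i+1} y_i) is linear in m.
With m=0 it equals -37; the coefficient of m is 13 (from the two edges through V_1).
So 13·m + -37 = 2·33.5 = 67 ⇒ m = 8.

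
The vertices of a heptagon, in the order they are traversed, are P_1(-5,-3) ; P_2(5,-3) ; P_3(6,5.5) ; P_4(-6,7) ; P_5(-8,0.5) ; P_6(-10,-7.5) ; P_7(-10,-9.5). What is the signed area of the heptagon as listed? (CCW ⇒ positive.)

P_1→P_2: (-5)(-3) − (5)(-3) = 30
P_2→P_3: (5)(5.5) − (6)(-3) = 45.5
P_3→P_4: (6)(7) − (-6)(5.5) = 75
P_4→P_5: (-6)(0.5) − (-8)(7) = 53
P_5→P_6: (-8)(-7.5) − (-10)(0.5) = 65
P_6→P_7: (-10)(-9.5) − (-10)(-7.5) = 20
P_7→P_1: (-10)(-3) − (-5)(-9.5) = -17.5
Σ = 271
Signed area = Σ/2 = 135.5 (positive ⇒ counter-clockwise traversal).

135.5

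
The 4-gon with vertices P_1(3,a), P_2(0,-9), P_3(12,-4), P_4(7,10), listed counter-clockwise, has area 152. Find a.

15

The doubled signed area Σ (x_i y_{i+1} − x_{i+1} y_i) is linear in a.
With a=0 it equals 199; the coefficient of a is 7 (from the two edges through P_1).
So 7·a + 199 = 2·152 = 304 ⇒ a = 15.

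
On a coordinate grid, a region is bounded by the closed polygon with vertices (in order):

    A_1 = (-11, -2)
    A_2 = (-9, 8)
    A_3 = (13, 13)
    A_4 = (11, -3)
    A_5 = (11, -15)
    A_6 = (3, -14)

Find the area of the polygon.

455

Σ = (-106) + (-221) + (-182) + (-132) + (-109) + (-160) = -910
Area = |Σ|/2 = 455.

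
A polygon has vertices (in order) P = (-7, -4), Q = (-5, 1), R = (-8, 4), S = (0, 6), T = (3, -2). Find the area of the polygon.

65.5

Σ = (-27) + (-12) + (-48) + (-18) + (-26) = -131
Area = |Σ|/2 = 65.5.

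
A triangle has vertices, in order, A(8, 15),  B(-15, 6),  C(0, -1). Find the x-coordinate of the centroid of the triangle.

Apply the surveyor's formula. First the cross-terms c_i = x_i·y_{i+1} − x_{i+1}·y_i:
  273, 15, 8  ⇒  2A = 296, A = 148.
Then Σ (x_i + x_{i+1})·c_i = -2072, so x̄ = -2072 / (6·148) = -7/3.

-7/3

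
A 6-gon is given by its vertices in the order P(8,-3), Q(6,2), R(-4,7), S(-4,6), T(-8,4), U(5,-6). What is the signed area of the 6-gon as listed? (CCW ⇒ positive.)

Σ = (34) + (50) + (4) + (32) + (28) + (33) = 181
Signed area = Σ/2 = 90.5 (positive ⇒ counter-clockwise traversal).

90.5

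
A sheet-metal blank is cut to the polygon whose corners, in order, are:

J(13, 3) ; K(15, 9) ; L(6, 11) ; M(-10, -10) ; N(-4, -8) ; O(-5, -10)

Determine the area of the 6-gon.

Apply the surveyor's formula: 2A = Σ (x_i·y_{i+1} − x_{i+1}·y_i), indices taken mod 6.
J→K: (13)(9) − (15)(3) = 72
K→L: (15)(11) − (6)(9) = 111
L→M: (6)(-10) − (-10)(11) = 50
M→N: (-10)(-8) − (-4)(-10) = 40
N→O: (-4)(-10) − (-5)(-8) = 0
O→J: (-5)(3) − (13)(-10) = 115
Σ = 388
Area = |Σ|/2 = 194.

194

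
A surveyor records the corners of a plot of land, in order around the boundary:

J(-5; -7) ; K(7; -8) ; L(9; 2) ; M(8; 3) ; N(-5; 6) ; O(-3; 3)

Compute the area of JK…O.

Apply the surveyor's formula: 2A = Σ (x_i·y_{i+1} − x_{i+1}·y_i), indices taken mod 6.
Cross-terms: 89, 86, 11, 63, 3, 36  ⇒  Σ = 288
Area = |Σ|/2 = 144.

144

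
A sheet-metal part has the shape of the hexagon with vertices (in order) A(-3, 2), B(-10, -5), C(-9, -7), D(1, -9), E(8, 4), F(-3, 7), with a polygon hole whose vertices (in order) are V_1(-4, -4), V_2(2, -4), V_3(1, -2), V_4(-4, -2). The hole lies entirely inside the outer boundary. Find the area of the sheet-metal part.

Outer boundary:
Cross-terms: 35, 25, 88, 76, 68, 15  ⇒  Σ = 307
Area = |Σ|/2 = 153.5.
Hole:
Apply the shoelace formula: 2A = Σ (x_i·y_{i+1} − x_{i+1}·y_i), indices taken mod 4.
Cross-terms: 24, 0, -10, 8  ⇒  Σ = 22
Area = |Σ|/2 = 11.
Net area = 153.5 − 11 = 142.5.

142.5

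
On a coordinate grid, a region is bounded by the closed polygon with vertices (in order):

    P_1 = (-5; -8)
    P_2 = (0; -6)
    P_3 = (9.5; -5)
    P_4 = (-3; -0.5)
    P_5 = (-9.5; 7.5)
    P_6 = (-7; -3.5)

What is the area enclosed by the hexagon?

Σ = (30) + (57) + (-19.75) + (-27.25) + (85.75) + (38.5) = 164.25
Area = |Σ|/2 = 82.125.

82.125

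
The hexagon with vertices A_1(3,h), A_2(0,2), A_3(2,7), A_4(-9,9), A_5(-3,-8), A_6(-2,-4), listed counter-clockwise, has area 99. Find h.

Write out the shoelace sum; only the two edges meeting at A_1 involve h:
2·Area = [((-2)·h − 3·(-4)) + (3·2 − 0·h)] + 172
       = -2·h + 190 = 198
⇒ h = -4.

-4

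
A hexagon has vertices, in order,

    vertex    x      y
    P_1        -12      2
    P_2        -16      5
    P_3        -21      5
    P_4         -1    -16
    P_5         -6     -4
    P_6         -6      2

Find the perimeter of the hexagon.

64

|P_1P_2| = √((-4)² + (3)²) = √25 = 5
|P_2P_3| = √((-5)² + (0)²) = √25 = 5
|P_3P_4| = √((20)² + (-21)²) = √841 = 29
|P_4P_5| = √((-5)² + (12)²) = √169 = 13
|P_5P_6| = √((0)² + (6)²) = √36 = 6
|P_6P_1| = √((-6)² + (0)²) = √36 = 6
Perimeter = 5 + 5 + 29 + 13 + 6 + 6 = 64.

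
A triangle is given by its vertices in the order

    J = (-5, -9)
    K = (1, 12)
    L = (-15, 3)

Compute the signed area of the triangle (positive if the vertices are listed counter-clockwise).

141

Σ = (-51) + (183) + (150) = 282
Signed area = Σ/2 = 141 (positive ⇒ counter-clockwise traversal).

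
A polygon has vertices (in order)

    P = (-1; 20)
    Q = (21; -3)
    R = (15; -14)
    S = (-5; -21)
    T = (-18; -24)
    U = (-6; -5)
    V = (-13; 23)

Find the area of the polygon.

Apply the shoelace (surveyor's) formula: 2A = Σ (x_i·y_{i+1} − x_{i+1}·y_i), indices taken mod 7.
P→Q: (-1)(-3) − (21)(20) = -417
Q→R: (21)(-14) − (15)(-3) = -249
R→S: (15)(-21) − (-5)(-14) = -385
S→T: (-5)(-24) − (-18)(-21) = -258
T→U: (-18)(-5) − (-6)(-24) = -54
U→V: (-6)(23) − (-13)(-5) = -203
V→P: (-13)(20) − (-1)(23) = -237
Σ = -1803
Area = |Σ|/2 = 901.5.

901.5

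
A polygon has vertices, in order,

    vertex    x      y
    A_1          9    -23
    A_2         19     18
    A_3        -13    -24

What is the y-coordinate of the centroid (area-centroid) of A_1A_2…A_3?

-29/3

Apply the surveyor's formula. First the cross-terms c_i = x_i·y_{i+1} − x_{i+1}·y_i:
  599, -222, 515  ⇒  2A = 892, A = 446.
Then Σ (y_i + y_{i+1})·c_i = -25868, so ȳ = -25868 / (6·446) = -29/3.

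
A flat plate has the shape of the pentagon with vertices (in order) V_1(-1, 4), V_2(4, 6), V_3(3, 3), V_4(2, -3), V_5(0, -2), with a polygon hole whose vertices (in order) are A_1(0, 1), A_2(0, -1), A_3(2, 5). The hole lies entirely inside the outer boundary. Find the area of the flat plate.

Outer boundary:
Σ = (-22) + (-6) + (-15) + (-4) + (-2) = -49
Area = |Σ|/2 = 24.5.
Hole:
Apply Gauss's area formula: 2A = Σ (x_i·y_{i+1} − x_{i+1}·y_i), indices taken mod 3.
Σ = (0) + (2) + (2) = 4
Area = |Σ|/2 = 2.
Net area = 24.5 − 2 = 22.5.

22.5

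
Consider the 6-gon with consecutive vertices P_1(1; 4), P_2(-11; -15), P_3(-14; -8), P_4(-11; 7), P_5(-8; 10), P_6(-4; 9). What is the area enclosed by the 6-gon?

195

Apply Gauss's area formula: 2A = Σ (x_i·y_{i+1} − x_{i+1}·y_i), indices taken mod 6.
Σ = (29) + (-122) + (-186) + (-54) + (-32) + (-25) = -390
Area = |Σ|/2 = 195.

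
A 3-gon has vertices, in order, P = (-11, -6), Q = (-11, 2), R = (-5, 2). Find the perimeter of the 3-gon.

|PQ| = √((0)² + (8)²) = √64 = 8
|QR| = √((6)² + (0)²) = √36 = 6
|RP| = √((-6)² + (-8)²) = √100 = 10
Perimeter = 8 + 6 + 10 = 24.

24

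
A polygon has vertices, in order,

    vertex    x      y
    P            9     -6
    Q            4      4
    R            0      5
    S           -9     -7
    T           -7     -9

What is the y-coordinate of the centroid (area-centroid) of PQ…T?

-341/120

Apply Gauss's area formula. First the cross-terms c_i = x_i·y_{i+1} − x_{i+1}·y_i:
  60, 20, 45, 32, 123  ⇒  2A = 280, A = 140.
Then Σ (y_i + y_{i+1})·c_i = -2387, so ȳ = -2387 / (6·140) = -341/120.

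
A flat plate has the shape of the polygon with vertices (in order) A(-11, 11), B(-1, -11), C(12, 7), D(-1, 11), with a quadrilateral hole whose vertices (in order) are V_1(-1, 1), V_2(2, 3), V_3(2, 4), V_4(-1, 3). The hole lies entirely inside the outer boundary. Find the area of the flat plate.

248.5

Outer boundary:
Apply the shoelace formula: 2A = Σ (x_i·y_{i+1} − x_{i+1}·y_i), indices taken mod 4.
Σ = (132) + (125) + (139) + (110) = 506
Area = |Σ|/2 = 253.
Hole:
V_1→V_2: (-1)(3) − (2)(1) = -5
V_2→V_3: (2)(4) − (2)(3) = 2
V_3→V_4: (2)(3) − (-1)(4) = 10
V_4→V_1: (-1)(1) − (-1)(3) = 2
Σ = 9
Area = |Σ|/2 = 4.5.
Net area = 253 − 4.5 = 248.5.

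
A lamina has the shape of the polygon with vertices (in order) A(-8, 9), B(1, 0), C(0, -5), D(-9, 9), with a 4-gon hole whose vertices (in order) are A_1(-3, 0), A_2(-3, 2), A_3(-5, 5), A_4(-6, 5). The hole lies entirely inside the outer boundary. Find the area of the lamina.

29.5

Outer boundary:
Apply the surveyor's formula: 2A = Σ (x_i·y_{i+1} − x_{i+1}·y_i), indices taken mod 4.
A→B: (-8)(0) − (1)(9) = -9
B→C: (1)(-5) − (0)(0) = -5
C→D: (0)(9) − (-9)(-5) = -45
D→A: (-9)(9) − (-8)(9) = -9
Σ = -68
Area = |Σ|/2 = 34.
Hole:
Apply the shoelace (surveyor's) formula: 2A = Σ (x_i·y_{i+1} − x_{i+1}·y_i), indices taken mod 4.
Σ = (-6) + (-5) + (5) + (15) = 9
Area = |Σ|/2 = 4.5.
Net area = 34 − 4.5 = 29.5.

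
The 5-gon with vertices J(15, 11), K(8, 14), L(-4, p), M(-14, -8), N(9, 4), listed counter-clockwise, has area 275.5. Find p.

The doubled signed area Σ (x_i y_{i+1} − x_{i+1} y_i) is linear in p.
With p=0 it equals 265; the coefficient of p is 22 (from the two edges through L).
So 22·p + 265 = 2·275.5 = 551 ⇒ p = 13.

13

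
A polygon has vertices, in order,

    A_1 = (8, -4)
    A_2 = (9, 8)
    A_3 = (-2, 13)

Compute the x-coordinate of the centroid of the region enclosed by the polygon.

Apply Gauss's area formula. First the cross-terms c_i = x_i·y_{i+1} − x_{i+1}·y_i:
  100, 133, -96  ⇒  2A = 137, A = 68.5.
Then Σ (x_i + x_{i+1})·c_i = 2055, so x̄ = 2055 / (6·68.5) = 5.

5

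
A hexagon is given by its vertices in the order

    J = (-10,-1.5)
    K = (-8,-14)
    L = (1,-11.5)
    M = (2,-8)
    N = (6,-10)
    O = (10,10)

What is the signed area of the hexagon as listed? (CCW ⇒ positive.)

261

Cross-terms: 128, 106, 15, 28, 160, 85  ⇒  Σ = 522
Signed area = Σ/2 = 261 (positive ⇒ counter-clockwise traversal).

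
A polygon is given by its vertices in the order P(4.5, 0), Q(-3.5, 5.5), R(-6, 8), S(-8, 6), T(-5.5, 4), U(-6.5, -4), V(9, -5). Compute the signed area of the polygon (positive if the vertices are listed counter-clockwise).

Apply the surveyor's formula: 2A = Σ (x_i·y_{i+1} − x_{i+1}·y_i), indices taken mod 7.
Σ = (24.75) + (5) + (28) + (1) + (48) + (68.5) + (22.5) = 197.75
Signed area = Σ/2 = 98.875 (positive ⇒ counter-clockwise traversal).

98.875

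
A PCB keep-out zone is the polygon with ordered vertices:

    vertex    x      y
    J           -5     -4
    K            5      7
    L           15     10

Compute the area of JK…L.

Apply the surveyor's formula: 2A = Σ (x_i·y_{i+1} − x_{i+1}·y_i), indices taken mod 3.
Σ = (-15) + (-55) + (-10) = -80
Area = |Σ|/2 = 40.

40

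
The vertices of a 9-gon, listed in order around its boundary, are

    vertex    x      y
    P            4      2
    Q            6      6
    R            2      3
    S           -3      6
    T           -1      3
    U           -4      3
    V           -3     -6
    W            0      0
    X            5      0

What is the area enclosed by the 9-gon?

44

Apply Gauss's area formula: 2A = Σ (x_i·y_{i+1} − x_{i+1}·y_i), indices taken mod 9.
P→Q: (4)(6) − (6)(2) = 12
Q→R: (6)(3) − (2)(6) = 6
R→S: (2)(6) − (-3)(3) = 21
S→T: (-3)(3) − (-1)(6) = -3
T→U: (-1)(3) − (-4)(3) = 9
U→V: (-4)(-6) − (-3)(3) = 33
V→W: (-3)(0) − (0)(-6) = 0
W→X: (0)(0) − (5)(0) = 0
X→P: (5)(2) − (4)(0) = 10
Σ = 88
Area = |Σ|/2 = 44.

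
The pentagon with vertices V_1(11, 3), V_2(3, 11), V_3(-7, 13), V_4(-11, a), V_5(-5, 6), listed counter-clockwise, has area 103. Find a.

The doubled signed area Σ (x_i y_{i+1} − x_{i+1} y_i) is linear in a.
With a=0 it equals 224; the coefficient of a is -2 (from the two edges through V_4).
So -2·a + 224 = 2·103 = 206 ⇒ a = 9.

9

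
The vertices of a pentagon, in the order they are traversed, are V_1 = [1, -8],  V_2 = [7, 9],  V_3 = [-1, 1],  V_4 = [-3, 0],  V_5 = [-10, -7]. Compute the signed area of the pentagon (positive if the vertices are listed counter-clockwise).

Apply the shoelace formula: 2A = Σ (x_i·y_{i+1} − x_{i+1}·y_i), indices taken mod 5.
Cross-terms: 65, 16, 3, 21, 87  ⇒  Σ = 192
Signed area = Σ/2 = 96 (positive ⇒ counter-clockwise traversal).

96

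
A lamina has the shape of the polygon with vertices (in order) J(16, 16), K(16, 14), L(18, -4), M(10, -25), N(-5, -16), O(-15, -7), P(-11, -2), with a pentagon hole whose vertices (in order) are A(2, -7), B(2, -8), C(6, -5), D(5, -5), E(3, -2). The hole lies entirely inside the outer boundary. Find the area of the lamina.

Outer boundary:
Apply the shoelace formula: 2A = Σ (x_i·y_{i+1} − x_{i+1}·y_i), indices taken mod 7.
Cross-terms: -32, -316, -410, -285, -205, -47, -144  ⇒  Σ = -1439
Area = |Σ|/2 = 719.5.
Hole:
Apply the shoelace (surveyor's) formula: 2A = Σ (x_i·y_{i+1} − x_{i+1}·y_i), indices taken mod 5.
A→B: (2)(-8) − (2)(-7) = -2
B→C: (2)(-5) − (6)(-8) = 38
C→D: (6)(-5) − (5)(-5) = -5
D→E: (5)(-2) − (3)(-5) = 5
E→A: (3)(-7) − (2)(-2) = -17
Σ = 19
Area = |Σ|/2 = 9.5.
Net area = 719.5 − 9.5 = 710.

710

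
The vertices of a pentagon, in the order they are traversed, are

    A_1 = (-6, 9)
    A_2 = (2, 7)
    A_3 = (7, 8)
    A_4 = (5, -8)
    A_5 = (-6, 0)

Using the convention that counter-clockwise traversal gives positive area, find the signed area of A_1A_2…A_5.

-145.5

Apply the surveyor's formula: 2A = Σ (x_i·y_{i+1} − x_{i+1}·y_i), indices taken mod 5.
A_1→A_2: (-6)(7) − (2)(9) = -60
A_2→A_3: (2)(8) − (7)(7) = -33
A_3→A_4: (7)(-8) − (5)(8) = -96
A_4→A_5: (5)(0) − (-6)(-8) = -48
A_5→A_1: (-6)(9) − (-6)(0) = -54
Σ = -291
Signed area = Σ/2 = -145.5 (negative ⇒ clockwise traversal).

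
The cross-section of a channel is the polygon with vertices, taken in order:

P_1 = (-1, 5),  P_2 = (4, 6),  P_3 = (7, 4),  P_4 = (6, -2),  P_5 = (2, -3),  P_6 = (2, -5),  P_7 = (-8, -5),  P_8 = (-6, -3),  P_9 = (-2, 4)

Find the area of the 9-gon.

100

Apply the surveyor's formula: 2A = Σ (x_i·y_{i+1} − x_{i+1}·y_i), indices taken mod 9.
P_1→P_2: (-1)(6) − (4)(5) = -26
P_2→P_3: (4)(4) − (7)(6) = -26
P_3→P_4: (7)(-2) − (6)(4) = -38
P_4→P_5: (6)(-3) − (2)(-2) = -14
P_5→P_6: (2)(-5) − (2)(-3) = -4
P_6→P_7: (2)(-5) − (-8)(-5) = -50
P_7→P_8: (-8)(-3) − (-6)(-5) = -6
P_8→P_9: (-6)(4) − (-2)(-3) = -30
P_9→P_1: (-2)(5) − (-1)(4) = -6
Σ = -200
Area = |Σ|/2 = 100.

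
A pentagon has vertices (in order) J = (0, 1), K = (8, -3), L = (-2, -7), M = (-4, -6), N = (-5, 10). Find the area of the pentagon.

Apply the shoelace (surveyor's) formula: 2A = Σ (x_i·y_{i+1} − x_{i+1}·y_i), indices taken mod 5.
Σ = (-8) + (-62) + (-16) + (-70) + (-5) = -161
Area = |Σ|/2 = 80.5.

80.5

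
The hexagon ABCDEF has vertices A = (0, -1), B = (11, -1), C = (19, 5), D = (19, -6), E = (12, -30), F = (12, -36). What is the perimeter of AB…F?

|AB| = √((11)² + (0)²) = √121 = 11
|BC| = √((8)² + (6)²) = √100 = 10
|CD| = √((0)² + (-11)²) = √121 = 11
|DE| = √((-7)² + (-24)²) = √625 = 25
|EF| = √((0)² + (-6)²) = √36 = 6
|FA| = √((-12)² + (35)²) = √1369 = 37
Perimeter = 11 + 10 + 11 + 25 + 6 + 37 = 100.

100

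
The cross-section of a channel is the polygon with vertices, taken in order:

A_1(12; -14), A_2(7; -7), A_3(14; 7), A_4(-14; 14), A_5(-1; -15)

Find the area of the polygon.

Apply the shoelace (surveyor's) formula: 2A = Σ (x_i·y_{i+1} − x_{i+1}·y_i), indices taken mod 5.
Σ = (14) + (147) + (294) + (224) + (194) = 873
Area = |Σ|/2 = 436.5.

436.5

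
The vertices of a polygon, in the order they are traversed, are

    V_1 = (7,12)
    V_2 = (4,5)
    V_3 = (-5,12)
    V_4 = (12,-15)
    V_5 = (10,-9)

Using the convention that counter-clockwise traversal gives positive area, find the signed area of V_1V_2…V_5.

108

Cross-terms: -13, 73, -69, 42, 183  ⇒  Σ = 216
Signed area = Σ/2 = 108 (positive ⇒ counter-clockwise traversal).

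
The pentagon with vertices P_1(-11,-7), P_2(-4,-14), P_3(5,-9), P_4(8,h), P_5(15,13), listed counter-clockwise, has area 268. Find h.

Write out the shoelace sum; only the two edges meeting at P_4 involve h:
2·Area = [(5·h − 8·(-9)) + (8·13 − 15·h)] + 270
       = -10·h + 446 = 536
⇒ h = -9.

-9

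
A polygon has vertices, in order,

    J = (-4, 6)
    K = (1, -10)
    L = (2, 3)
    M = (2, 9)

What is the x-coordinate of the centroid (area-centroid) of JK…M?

Apply the surveyor's formula. First the cross-terms c_i = x_i·y_{i+1} − x_{i+1}·y_i:
  34, 23, 12, 48  ⇒  2A = 117, A = 58.5.
Then Σ (x_i + x_{i+1})·c_i = -81, so x̄ = -81 / (6·58.5) = -3/13.

-3/13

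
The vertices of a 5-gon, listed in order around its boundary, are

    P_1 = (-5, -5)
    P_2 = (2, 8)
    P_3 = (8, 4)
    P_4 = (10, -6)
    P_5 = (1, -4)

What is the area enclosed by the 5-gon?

116.5

Apply the surveyor's formula: 2A = Σ (x_i·y_{i+1} − x_{i+1}·y_i), indices taken mod 5.
P_1→P_2: (-5)(8) − (2)(-5) = -30
P_2→P_3: (2)(4) − (8)(8) = -56
P_3→P_4: (8)(-6) − (10)(4) = -88
P_4→P_5: (10)(-4) − (1)(-6) = -34
P_5→P_1: (1)(-5) − (-5)(-4) = -25
Σ = -233
Area = |Σ|/2 = 116.5.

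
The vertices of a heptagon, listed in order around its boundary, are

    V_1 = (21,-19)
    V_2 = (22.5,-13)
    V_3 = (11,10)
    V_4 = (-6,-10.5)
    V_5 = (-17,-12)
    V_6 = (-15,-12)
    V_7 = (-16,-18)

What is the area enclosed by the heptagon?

572.25

Apply Gauss's area formula: 2A = Σ (x_i·y_{i+1} − x_{i+1}·y_i), indices taken mod 7.
Σ = (154.5) + (368) + (-55.5) + (-106.5) + (24) + (78) + (682) = 1144.5
Area = |Σ|/2 = 572.25.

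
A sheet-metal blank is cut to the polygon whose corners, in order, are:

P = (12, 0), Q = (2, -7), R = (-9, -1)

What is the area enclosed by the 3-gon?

Apply the shoelace (surveyor's) formula: 2A = Σ (x_i·y_{i+1} − x_{i+1}·y_i), indices taken mod 3.
Σ = (-84) + (-65) + (12) = -137
Area = |Σ|/2 = 68.5.

68.5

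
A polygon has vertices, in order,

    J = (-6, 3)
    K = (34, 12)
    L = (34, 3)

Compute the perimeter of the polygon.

90

|JK| = √((40)² + (9)²) = √1681 = 41
|KL| = √((0)² + (-9)²) = √81 = 9
|LJ| = √((-40)² + (0)²) = √1600 = 40
Perimeter = 41 + 9 + 40 = 90.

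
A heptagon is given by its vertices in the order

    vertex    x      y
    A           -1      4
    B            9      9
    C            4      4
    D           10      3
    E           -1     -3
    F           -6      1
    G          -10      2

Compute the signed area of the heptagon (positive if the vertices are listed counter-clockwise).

-79.5

Apply Gauss's area formula: 2A = Σ (x_i·y_{i+1} − x_{i+1}·y_i), indices taken mod 7.
Σ = (-45) + (0) + (-28) + (-27) + (-19) + (-2) + (-38) = -159
Signed area = Σ/2 = -79.5 (negative ⇒ clockwise traversal).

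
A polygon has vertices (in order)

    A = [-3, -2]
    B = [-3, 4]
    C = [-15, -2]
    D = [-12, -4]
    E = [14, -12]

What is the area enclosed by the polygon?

110

Apply the surveyor's formula: 2A = Σ (x_i·y_{i+1} − x_{i+1}·y_i), indices taken mod 5.
Cross-terms: -18, 66, 36, 200, -64  ⇒  Σ = 220
Area = |Σ|/2 = 110.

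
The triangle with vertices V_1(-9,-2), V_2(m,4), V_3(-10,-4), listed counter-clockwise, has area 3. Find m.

The doubled signed area Σ (x_i y_{i+1} − x_{i+1} y_i) is linear in m.
With m=0 it equals -12; the coefficient of m is -2 (from the two edges through V_2).
So -2·m + -12 = 2·3 = 6 ⇒ m = -9.

-9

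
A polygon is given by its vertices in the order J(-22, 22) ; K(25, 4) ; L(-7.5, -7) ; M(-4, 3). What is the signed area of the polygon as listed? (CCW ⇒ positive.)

-427.75

Apply the shoelace (surveyor's) formula: 2A = Σ (x_i·y_{i+1} − x_{i+1}·y_i), indices taken mod 4.
Σ = (-638) + (-145) + (-50.5) + (-22) = -855.5
Signed area = Σ/2 = -427.75 (negative ⇒ clockwise traversal).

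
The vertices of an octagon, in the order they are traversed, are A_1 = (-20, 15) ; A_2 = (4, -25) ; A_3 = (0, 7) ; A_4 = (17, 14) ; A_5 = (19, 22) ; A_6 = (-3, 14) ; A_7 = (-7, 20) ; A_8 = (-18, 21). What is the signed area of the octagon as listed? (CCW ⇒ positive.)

595

Cross-terms: 440, 28, -119, 108, 332, 38, 213, 150  ⇒  Σ = 1190
Signed area = Σ/2 = 595 (positive ⇒ counter-clockwise traversal).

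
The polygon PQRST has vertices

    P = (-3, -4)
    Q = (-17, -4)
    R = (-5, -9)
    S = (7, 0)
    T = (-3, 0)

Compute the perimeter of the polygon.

|PQ| = √((-14)² + (0)²) = √196 = 14
|QR| = √((12)² + (-5)²) = √169 = 13
|RS| = √((12)² + (9)²) = √225 = 15
|ST| = √((-10)² + (0)²) = √100 = 10
|TP| = √((0)² + (-4)²) = √16 = 4
Perimeter = 14 + 13 + 15 + 10 + 4 = 56.

56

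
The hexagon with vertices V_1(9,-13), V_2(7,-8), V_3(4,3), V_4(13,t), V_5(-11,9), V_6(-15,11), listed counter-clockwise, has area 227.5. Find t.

13

Write out the shoelace sum; only the two edges meeting at V_4 involve t:
2·Area = [(4·t − 13·3) + (13·9 − (-11)·t)] + 182
       = 15·t + 260 = 455
⇒ t = 13.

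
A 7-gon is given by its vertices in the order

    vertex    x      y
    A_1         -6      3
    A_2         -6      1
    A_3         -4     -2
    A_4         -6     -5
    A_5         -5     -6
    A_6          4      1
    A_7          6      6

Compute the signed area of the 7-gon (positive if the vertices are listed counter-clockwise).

69

Cross-terms: 12, 16, 8, 11, 19, 18, 54  ⇒  Σ = 138
Signed area = Σ/2 = 69 (positive ⇒ counter-clockwise traversal).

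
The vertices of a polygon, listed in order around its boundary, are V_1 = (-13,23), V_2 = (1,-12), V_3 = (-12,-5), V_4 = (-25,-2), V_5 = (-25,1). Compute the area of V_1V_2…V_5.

377

Σ = (133) + (-149) + (-101) + (-75) + (-562) = -754
Area = |Σ|/2 = 377.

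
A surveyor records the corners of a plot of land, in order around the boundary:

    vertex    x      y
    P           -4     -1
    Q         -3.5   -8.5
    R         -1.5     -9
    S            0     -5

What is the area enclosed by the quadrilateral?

Σ = (30.5) + (18.75) + (7.5) + (-20) = 36.75
Area = |Σ|/2 = 18.375.

18.375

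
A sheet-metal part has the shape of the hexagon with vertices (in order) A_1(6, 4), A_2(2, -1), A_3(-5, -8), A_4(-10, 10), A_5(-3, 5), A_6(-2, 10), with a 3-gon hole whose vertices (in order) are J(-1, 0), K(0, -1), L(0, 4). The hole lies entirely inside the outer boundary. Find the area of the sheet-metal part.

Outer boundary:
Apply the shoelace (surveyor's) formula: 2A = Σ (x_i·y_{i+1} − x_{i+1}·y_i), indices taken mod 6.
A_1→A_2: (6)(-1) − (2)(4) = -14
A_2→A_3: (2)(-8) − (-5)(-1) = -21
A_3→A_4: (-5)(10) − (-10)(-8) = -130
A_4→A_5: (-10)(5) − (-3)(10) = -20
A_5→A_6: (-3)(10) − (-2)(5) = -20
A_6→A_1: (-2)(4) − (6)(10) = -68
Σ = -273
Area = |Σ|/2 = 136.5.
Hole:
Apply the surveyor's formula: 2A = Σ (x_i·y_{i+1} − x_{i+1}·y_i), indices taken mod 3.
Σ = (1) + (0) + (4) = 5
Area = |Σ|/2 = 2.5.
Net area = 136.5 − 2.5 = 134.

134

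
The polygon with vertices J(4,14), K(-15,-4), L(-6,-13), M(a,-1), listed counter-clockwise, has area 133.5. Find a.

The doubled signed area Σ (x_i y_{i+1} − x_{i+1} y_i) is linear in a.
With a=0 it equals 375; the coefficient of a is 27 (from the two edges through M).
So 27·a + 375 = 2·133.5 = 267 ⇒ a = -4.

-4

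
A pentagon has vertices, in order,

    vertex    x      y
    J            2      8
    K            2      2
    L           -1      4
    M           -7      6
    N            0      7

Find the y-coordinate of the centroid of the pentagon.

Apply the shoelace (surveyor's) formula. First the cross-terms c_i = x_i·y_{i+1} − x_{i+1}·y_i:
  -12, 10, 22, -49, -14  ⇒  2A = -43, A = -21.5.
Then Σ (y_i + y_{i+1})·c_i = -687, so ȳ = -687 / (6·(-21.5)) = 229/43.

229/43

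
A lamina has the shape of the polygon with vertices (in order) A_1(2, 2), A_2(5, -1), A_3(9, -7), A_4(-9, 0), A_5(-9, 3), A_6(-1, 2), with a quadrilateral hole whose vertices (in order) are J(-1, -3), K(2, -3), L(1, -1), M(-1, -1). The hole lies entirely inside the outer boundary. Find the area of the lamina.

Outer boundary:
Apply the shoelace (surveyor's) formula: 2A = Σ (x_i·y_{i+1} − x_{i+1}·y_i), indices taken mod 6.
Cross-terms: -12, -26, -63, -27, -15, -6  ⇒  Σ = -149
Area = |Σ|/2 = 74.5.
Hole:
J→K: (-1)(-3) − (2)(-3) = 9
K→L: (2)(-1) − (1)(-3) = 1
L→M: (1)(-1) − (-1)(-1) = -2
M→J: (-1)(-3) − (-1)(-1) = 2
Σ = 10
Area = |Σ|/2 = 5.
Net area = 74.5 − 5 = 69.5.

69.5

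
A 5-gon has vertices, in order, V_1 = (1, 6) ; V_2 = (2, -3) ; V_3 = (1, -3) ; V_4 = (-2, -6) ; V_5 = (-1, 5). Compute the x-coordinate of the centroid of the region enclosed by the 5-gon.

-2/57

Apply the shoelace formula. First the cross-terms c_i = x_i·y_{i+1} − x_{i+1}·y_i:
  -15, -3, -12, -16, -11  ⇒  2A = -57, A = -28.5.
Then Σ (x_i + x_{i+1})·c_i = 6, so x̄ = 6 / (6·(-28.5)) = -2/57.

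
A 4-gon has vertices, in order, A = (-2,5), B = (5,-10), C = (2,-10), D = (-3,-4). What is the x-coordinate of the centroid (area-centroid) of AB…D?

Apply the shoelace formula. First the cross-terms c_i = x_i·y_{i+1} − x_{i+1}·y_i:
  -5, -30, -38, -23  ⇒  2A = -96, A = -48.
Then Σ (x_i + x_{i+1})·c_i = -72, so x̄ = -72 / (6·(-48)) = 0.25.

0.25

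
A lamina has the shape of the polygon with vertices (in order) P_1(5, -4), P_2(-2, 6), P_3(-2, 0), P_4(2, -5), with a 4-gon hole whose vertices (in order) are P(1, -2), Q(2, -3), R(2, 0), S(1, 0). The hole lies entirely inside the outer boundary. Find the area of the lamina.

28

Outer boundary:
Apply the shoelace (surveyor's) formula: 2A = Σ (x_i·y_{i+1} − x_{i+1}·y_i), indices taken mod 4.
P_1→P_2: (5)(6) − (-2)(-4) = 22
P_2→P_3: (-2)(0) − (-2)(6) = 12
P_3→P_4: (-2)(-5) − (2)(0) = 10
P_4→P_1: (2)(-4) − (5)(-5) = 17
Σ = 61
Area = |Σ|/2 = 30.5.
Hole:
P→Q: (1)(-3) − (2)(-2) = 1
Q→R: (2)(0) − (2)(-3) = 6
R→S: (2)(0) − (1)(0) = 0
S→P: (1)(-2) − (1)(0) = -2
Σ = 5
Area = |Σ|/2 = 2.5.
Net area = 30.5 − 2.5 = 28.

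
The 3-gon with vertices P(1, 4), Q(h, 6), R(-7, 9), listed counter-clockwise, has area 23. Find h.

7

The doubled signed area Σ (x_i y_{i+1} − x_{i+1} y_i) is linear in h.
With h=0 it equals 11; the coefficient of h is 5 (from the two edges through Q).
So 5·h + 11 = 2·23 = 46 ⇒ h = 7.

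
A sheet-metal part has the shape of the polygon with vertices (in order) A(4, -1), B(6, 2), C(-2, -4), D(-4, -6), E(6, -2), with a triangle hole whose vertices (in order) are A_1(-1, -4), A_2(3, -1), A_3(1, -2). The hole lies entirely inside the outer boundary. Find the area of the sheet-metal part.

Outer boundary:
A→B: (4)(2) − (6)(-1) = 14
B→C: (6)(-4) − (-2)(2) = -20
C→D: (-2)(-6) − (-4)(-4) = -4
D→E: (-4)(-2) − (6)(-6) = 44
E→A: (6)(-1) − (4)(-2) = 2
Σ = 36
Area = |Σ|/2 = 18.
Hole:
Σ = (13) + (-5) + (-6) = 2
Area = |Σ|/2 = 1.
Net area = 18 − 1 = 17.

17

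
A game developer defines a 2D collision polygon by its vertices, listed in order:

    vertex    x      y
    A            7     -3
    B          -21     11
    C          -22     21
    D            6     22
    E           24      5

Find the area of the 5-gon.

700

Apply the shoelace (surveyor's) formula: 2A = Σ (x_i·y_{i+1} − x_{i+1}·y_i), indices taken mod 5.
Cross-terms: 14, -199, -610, -498, -107  ⇒  Σ = -1400
Area = |Σ|/2 = 700.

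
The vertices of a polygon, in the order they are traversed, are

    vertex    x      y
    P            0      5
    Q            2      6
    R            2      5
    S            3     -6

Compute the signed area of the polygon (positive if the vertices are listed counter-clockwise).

Apply the shoelace formula: 2A = Σ (x_i·y_{i+1} − x_{i+1}·y_i), indices taken mod 4.
Σ = (-10) + (-2) + (-27) + (15) = -24
Signed area = Σ/2 = -12 (negative ⇒ clockwise traversal).

-12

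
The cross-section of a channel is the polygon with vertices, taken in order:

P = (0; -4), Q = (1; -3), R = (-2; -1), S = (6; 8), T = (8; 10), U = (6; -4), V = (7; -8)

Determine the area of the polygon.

Apply the shoelace (surveyor's) formula: 2A = Σ (x_i·y_{i+1} − x_{i+1}·y_i), indices taken mod 7.
Σ = (4) + (-7) + (-10) + (-4) + (-92) + (-20) + (-28) = -157
Area = |Σ|/2 = 78.5.

78.5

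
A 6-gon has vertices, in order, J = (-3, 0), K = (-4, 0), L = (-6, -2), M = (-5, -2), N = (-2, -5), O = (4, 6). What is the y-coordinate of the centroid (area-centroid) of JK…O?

Apply the surveyor's formula. First the cross-terms c_i = x_i·y_{i+1} − x_{i+1}·y_i:
  0, 8, 2, 21, 8, 18  ⇒  2A = 57, A = 28.5.
Then Σ (y_i + y_{i+1})·c_i = -55, so ȳ = -55 / (6·28.5) = -55/171.

-55/171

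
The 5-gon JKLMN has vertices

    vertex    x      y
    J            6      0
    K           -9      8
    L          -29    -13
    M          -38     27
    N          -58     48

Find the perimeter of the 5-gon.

|JK| = √((-15)² + (8)²) = √289 = 17
|KL| = √((-20)² + (-21)²) = √841 = 29
|LM| = √((-9)² + (40)²) = √1681 = 41
|MN| = √((-20)² + (21)²) = √841 = 29
|NJ| = √((64)² + (-48)²) = √6400 = 80
Perimeter = 17 + 29 + 41 + 29 + 80 = 196.

196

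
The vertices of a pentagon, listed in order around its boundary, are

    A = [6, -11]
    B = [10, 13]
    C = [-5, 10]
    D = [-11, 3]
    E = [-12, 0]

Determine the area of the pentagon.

Apply Gauss's area formula: 2A = Σ (x_i·y_{i+1} − x_{i+1}·y_i), indices taken mod 5.
Σ = (188) + (165) + (95) + (36) + (132) = 616
Area = |Σ|/2 = 308.

308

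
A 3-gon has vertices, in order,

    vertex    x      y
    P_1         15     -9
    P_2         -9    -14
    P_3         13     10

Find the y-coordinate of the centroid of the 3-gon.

-13/3

Apply the surveyor's formula. First the cross-terms c_i = x_i·y_{i+1} − x_{i+1}·y_i:
  -291, 92, -267  ⇒  2A = -466, A = -233.
Then Σ (y_i + y_{i+1})·c_i = 6058, so ȳ = 6058 / (6·(-233)) = -13/3.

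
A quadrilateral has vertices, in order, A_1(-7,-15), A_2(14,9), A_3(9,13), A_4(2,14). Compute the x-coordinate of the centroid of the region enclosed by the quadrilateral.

257/78

Apply the surveyor's formula. First the cross-terms c_i = x_i·y_{i+1} − x_{i+1}·y_i:
  147, 101, 100, 68  ⇒  2A = 416, A = 208.
Then Σ (x_i + x_{i+1})·c_i = 4112, so x̄ = 4112 / (6·208) = 257/78.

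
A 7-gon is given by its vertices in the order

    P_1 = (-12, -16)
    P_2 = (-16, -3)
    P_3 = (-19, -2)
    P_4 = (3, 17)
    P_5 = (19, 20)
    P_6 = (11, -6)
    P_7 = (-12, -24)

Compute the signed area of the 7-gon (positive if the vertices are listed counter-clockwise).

-795.5

Apply Gauss's area formula: 2A = Σ (x_i·y_{i+1} − x_{i+1}·y_i), indices taken mod 7.
Cross-terms: -220, -25, -317, -263, -334, -336, -96  ⇒  Σ = -1591
Signed area = Σ/2 = -795.5 (negative ⇒ clockwise traversal).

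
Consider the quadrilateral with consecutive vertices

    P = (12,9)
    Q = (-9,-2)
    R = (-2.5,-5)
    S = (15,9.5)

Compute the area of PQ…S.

84.625

Σ = (57) + (40) + (51.25) + (21) = 169.25
Area = |Σ|/2 = 84.625.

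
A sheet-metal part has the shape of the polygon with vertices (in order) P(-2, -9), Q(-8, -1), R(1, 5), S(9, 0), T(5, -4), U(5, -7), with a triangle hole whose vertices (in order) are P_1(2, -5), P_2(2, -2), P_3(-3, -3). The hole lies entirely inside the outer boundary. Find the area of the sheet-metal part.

124.5

Outer boundary:
P→Q: (-2)(-1) − (-8)(-9) = -70
Q→R: (-8)(5) − (1)(-1) = -39
R→S: (1)(0) − (9)(5) = -45
S→T: (9)(-4) − (5)(0) = -36
T→U: (5)(-7) − (5)(-4) = -15
U→P: (5)(-9) − (-2)(-7) = -59
Σ = -264
Area = |Σ|/2 = 132.
Hole:
Apply the shoelace (surveyor's) formula: 2A = Σ (x_i·y_{i+1} − x_{i+1}·y_i), indices taken mod 3.
P_1→P_2: (2)(-2) − (2)(-5) = 6
P_2→P_3: (2)(-3) − (-3)(-2) = -12
P_3→P_1: (-3)(-5) − (2)(-3) = 21
Σ = 15
Area = |Σ|/2 = 7.5.
Net area = 132 − 7.5 = 124.5.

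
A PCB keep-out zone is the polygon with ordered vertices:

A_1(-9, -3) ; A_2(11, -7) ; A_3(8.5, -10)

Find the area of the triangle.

35

Σ = (96) + (-50.5) + (-115.5) = -70
Area = |Σ|/2 = 35.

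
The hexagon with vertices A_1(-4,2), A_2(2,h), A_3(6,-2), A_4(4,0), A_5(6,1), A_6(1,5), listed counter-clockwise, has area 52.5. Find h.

-5

The doubled signed area Σ (x_i y_{i+1} − x_{i+1} y_i) is linear in h.
With h=0 it equals 55; the coefficient of h is -10 (from the two edges through A_2).
So -10·h + 55 = 2·52.5 = 105 ⇒ h = -5.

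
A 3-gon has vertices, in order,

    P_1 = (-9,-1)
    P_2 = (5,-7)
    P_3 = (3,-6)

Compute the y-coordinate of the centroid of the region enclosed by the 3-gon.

Apply the shoelace (surveyor's) formula. First the cross-terms c_i = x_i·y_{i+1} − x_{i+1}·y_i:
  68, -9, -57  ⇒  2A = 2, A = 1.
Then Σ (y_i + y_{i+1})·c_i = -28, so ȳ = -28 / (6·1) = -14/3.

-14/3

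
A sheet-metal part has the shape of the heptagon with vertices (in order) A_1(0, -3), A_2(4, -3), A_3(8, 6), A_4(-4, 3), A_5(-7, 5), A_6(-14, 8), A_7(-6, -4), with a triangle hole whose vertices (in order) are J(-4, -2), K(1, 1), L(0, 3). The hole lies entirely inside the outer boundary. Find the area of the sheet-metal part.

Outer boundary:
Apply the shoelace (surveyor's) formula: 2A = Σ (x_i·y_{i+1} − x_{i+1}·y_i), indices taken mod 7.
Cross-terms: 12, 48, 48, 1, 14, 104, 18  ⇒  Σ = 245
Area = |Σ|/2 = 122.5.
Hole:
Σ = (-2) + (3) + (12) = 13
Area = |Σ|/2 = 6.5.
Net area = 122.5 − 6.5 = 116.

116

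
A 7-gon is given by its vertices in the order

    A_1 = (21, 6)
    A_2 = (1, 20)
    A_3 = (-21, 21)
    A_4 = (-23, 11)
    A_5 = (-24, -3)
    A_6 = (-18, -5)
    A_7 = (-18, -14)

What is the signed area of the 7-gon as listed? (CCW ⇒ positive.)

Apply the surveyor's formula: 2A = Σ (x_i·y_{i+1} − x_{i+1}·y_i), indices taken mod 7.
Σ = (414) + (441) + (252) + (333) + (66) + (162) + (186) = 1854
Signed area = Σ/2 = 927 (positive ⇒ counter-clockwise traversal).

927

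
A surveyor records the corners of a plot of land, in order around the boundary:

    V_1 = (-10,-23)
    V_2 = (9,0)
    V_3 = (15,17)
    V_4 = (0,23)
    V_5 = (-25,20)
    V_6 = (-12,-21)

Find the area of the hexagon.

1055.5

V_1→V_2: (-10)(0) − (9)(-23) = 207
V_2→V_3: (9)(17) − (15)(0) = 153
V_3→V_4: (15)(23) − (0)(17) = 345
V_4→V_5: (0)(20) − (-25)(23) = 575
V_5→V_6: (-25)(-21) − (-12)(20) = 765
V_6→V_1: (-12)(-23) − (-10)(-21) = 66
Σ = 2111
Area = |Σ|/2 = 1055.5.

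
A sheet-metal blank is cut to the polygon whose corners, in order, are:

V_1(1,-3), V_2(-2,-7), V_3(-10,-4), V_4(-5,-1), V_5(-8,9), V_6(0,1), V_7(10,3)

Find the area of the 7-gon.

94.5

Σ = (-13) + (-62) + (-10) + (-53) + (-8) + (-10) + (-33) = -189
Area = |Σ|/2 = 94.5.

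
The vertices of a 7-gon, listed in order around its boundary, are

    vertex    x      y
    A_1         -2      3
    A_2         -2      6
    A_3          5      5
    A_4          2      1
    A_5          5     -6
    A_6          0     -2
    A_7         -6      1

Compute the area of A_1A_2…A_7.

Apply the shoelace formula: 2A = Σ (x_i·y_{i+1} − x_{i+1}·y_i), indices taken mod 7.
Σ = (-6) + (-40) + (-5) + (-17) + (-10) + (-12) + (-16) = -106
Area = |Σ|/2 = 53.

53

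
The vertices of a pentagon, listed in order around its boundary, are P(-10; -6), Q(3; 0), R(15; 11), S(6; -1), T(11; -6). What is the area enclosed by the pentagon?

90.5

Apply Gauss's area formula: 2A = Σ (x_i·y_{i+1} − x_{i+1}·y_i), indices taken mod 5.
Σ = (18) + (33) + (-81) + (-25) + (-126) = -181
Area = |Σ|/2 = 90.5.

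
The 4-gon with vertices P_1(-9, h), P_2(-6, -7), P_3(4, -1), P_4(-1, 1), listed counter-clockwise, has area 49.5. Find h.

-2

The doubled signed area Σ (x_i y_{i+1} − x_{i+1} y_i) is linear in h.
With h=0 it equals 109; the coefficient of h is 5 (from the two edges through P_1).
So 5·h + 109 = 2·49.5 = 99 ⇒ h = -2.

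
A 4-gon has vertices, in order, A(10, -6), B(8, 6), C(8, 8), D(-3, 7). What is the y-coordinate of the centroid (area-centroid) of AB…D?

Apply the surveyor's formula. First the cross-terms c_i = x_i·y_{i+1} − x_{i+1}·y_i:
  108, 16, 80, -52  ⇒  2A = 152, A = 76.
Then Σ (y_i + y_{i+1})·c_i = 1372, so ȳ = 1372 / (6·76) = 343/114.

343/114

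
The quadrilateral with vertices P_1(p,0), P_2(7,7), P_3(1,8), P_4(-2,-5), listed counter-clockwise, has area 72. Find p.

7

The doubled signed area Σ (x_i y_{i+1} − x_{i+1} y_i) is linear in p.
With p=0 it equals 60; the coefficient of p is 12 (from the two edges through P_1).
So 12·p + 60 = 2·72 = 144 ⇒ p = 7.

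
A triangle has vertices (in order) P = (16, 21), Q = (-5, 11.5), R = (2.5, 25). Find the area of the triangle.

106.125

Σ = (289) + (-153.75) + (-347.5) = -212.25
Area = |Σ|/2 = 106.125.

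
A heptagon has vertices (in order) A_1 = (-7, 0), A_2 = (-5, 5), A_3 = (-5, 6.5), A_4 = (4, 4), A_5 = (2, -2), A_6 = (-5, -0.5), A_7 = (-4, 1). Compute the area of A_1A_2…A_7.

57.75

Apply Gauss's area formula: 2A = Σ (x_i·y_{i+1} − x_{i+1}·y_i), indices taken mod 7.
Σ = (-35) + (-7.5) + (-46) + (-16) + (-11) + (-7) + (7) = -115.5
Area = |Σ|/2 = 57.75.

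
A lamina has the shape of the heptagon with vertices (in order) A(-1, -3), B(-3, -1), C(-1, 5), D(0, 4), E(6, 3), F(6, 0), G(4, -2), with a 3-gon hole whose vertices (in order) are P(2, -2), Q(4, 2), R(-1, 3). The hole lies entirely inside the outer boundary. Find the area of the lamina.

Outer boundary:
Σ = (-8) + (-16) + (-4) + (-24) + (-18) + (-12) + (-14) = -96
Area = |Σ|/2 = 48.
Hole:
Apply the shoelace formula: 2A = Σ (x_i·y_{i+1} − x_{i+1}·y_i), indices taken mod 3.
P→Q: (2)(2) − (4)(-2) = 12
Q→R: (4)(3) − (-1)(2) = 14
R→P: (-1)(-2) − (2)(3) = -4
Σ = 22
Area = |Σ|/2 = 11.
Net area = 48 − 11 = 37.

37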